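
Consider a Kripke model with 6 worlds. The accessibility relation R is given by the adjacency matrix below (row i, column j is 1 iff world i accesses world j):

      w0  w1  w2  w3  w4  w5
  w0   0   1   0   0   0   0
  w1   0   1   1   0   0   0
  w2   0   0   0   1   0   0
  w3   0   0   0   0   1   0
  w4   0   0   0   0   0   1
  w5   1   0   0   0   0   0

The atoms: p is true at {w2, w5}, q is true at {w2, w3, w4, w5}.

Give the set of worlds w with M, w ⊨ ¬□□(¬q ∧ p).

{w0, w1, w2, w3, w4, w5}

w0: □□(¬q ∧ p) is F. ✓
w1: □□(¬q ∧ p) is F. ✓
w2: □□(¬q ∧ p) is F. ✓
w3: □□(¬q ∧ p) is F. ✓
w4: □□(¬q ∧ p) is F. ✓
w5: □□(¬q ∧ p) is F. ✓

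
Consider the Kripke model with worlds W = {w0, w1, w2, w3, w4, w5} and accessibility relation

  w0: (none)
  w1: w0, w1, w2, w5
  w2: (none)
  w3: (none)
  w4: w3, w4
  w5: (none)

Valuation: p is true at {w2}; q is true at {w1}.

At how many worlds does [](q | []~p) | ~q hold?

w0: [](q | []~p) is T, ~q is T. ✓
w1: [](q | []~p) is T, ~q is F. ✓
w2: [](q | []~p) is T, ~q is T. ✓
w3: [](q | []~p) is T, ~q is T. ✓
w4: [](q | []~p) is T, ~q is T. ✓
w5: [](q | []~p) is T, ~q is T. ✓
Satisfying worlds: {w0, w1, w2, w3, w4, w5}.

6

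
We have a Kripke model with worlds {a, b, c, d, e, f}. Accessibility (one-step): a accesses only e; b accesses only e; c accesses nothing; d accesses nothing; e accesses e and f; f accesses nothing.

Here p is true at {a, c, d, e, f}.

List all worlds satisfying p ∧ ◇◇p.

{a, e}

a: p is T, ◇◇p is T. ✓
b: p is F, ◇◇p is T. ✗
c: p is T, ◇◇p is F. ✗
d: p is T, ◇◇p is F. ✗
e: p is T, ◇◇p is T. ✓
f: p is T, ◇◇p is F. ✗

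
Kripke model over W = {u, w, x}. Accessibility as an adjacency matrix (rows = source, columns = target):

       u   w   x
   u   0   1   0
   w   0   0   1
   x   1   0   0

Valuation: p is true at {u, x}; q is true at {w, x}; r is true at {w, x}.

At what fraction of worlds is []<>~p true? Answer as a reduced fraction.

1/3

u: successors {w}; <>~p there: w:F. ✗
w: successors {x}; <>~p there: x:F. ✗
x: successors {u}; <>~p there: u:T. ✓
That's 1 of 3 worlds, so 1/3.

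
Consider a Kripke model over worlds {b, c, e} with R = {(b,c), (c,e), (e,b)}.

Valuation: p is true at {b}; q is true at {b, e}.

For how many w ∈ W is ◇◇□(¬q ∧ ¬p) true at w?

b: successors {c}; ◇□(¬q ∧ ¬p) there: c:F. ✗
c: successors {e}; ◇□(¬q ∧ ¬p) there: e:T. ✓
e: successors {b}; ◇□(¬q ∧ ¬p) there: b:F. ✗
Satisfying worlds: {c}.

1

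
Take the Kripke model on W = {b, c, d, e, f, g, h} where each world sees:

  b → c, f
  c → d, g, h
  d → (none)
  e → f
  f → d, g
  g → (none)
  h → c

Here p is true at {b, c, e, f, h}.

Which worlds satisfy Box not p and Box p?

{d, g}

b: Box not p is F, Box p is T. ✗
c: Box not p is F, Box p is F. ✗
d: Box not p is T, Box p is T. ✓
e: Box not p is F, Box p is T. ✗
f: Box not p is T, Box p is F. ✗
g: Box not p is T, Box p is T. ✓
h: Box not p is F, Box p is T. ✗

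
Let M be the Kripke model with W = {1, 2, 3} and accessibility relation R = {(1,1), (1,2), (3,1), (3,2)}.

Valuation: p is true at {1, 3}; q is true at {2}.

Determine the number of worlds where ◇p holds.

2

1: successors {1, 2}; p there: 1:T, 2:F. ✓
2: no successors, so ◇p fails. ✗
3: successors {1, 2}; p there: 1:T, 2:F. ✓
Satisfying worlds: {1, 3}.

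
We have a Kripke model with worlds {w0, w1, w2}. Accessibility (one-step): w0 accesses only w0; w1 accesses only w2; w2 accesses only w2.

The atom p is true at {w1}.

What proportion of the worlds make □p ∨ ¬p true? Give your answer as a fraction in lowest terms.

w0: □p is F, ¬p is T. ✓
w1: □p is F, ¬p is F. ✗
w2: □p is F, ¬p is T. ✓
That's 2 of 3 worlds, so 2/3.

2/3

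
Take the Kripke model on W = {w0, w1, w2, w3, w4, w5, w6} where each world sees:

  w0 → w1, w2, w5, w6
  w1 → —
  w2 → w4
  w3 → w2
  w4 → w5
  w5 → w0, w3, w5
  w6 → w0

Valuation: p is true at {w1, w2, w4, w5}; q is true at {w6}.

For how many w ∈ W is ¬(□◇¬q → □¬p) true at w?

w0: □◇¬q → □¬p is T. ✗
w1: □◇¬q → □¬p is T. ✗
w2: □◇¬q → □¬p is F. ✓
w3: □◇¬q → □¬p is F. ✓
w4: □◇¬q → □¬p is F. ✓
w5: □◇¬q → □¬p is F. ✓
w6: □◇¬q → □¬p is T. ✗
Satisfying worlds: {w2, w3, w4, w5}.

4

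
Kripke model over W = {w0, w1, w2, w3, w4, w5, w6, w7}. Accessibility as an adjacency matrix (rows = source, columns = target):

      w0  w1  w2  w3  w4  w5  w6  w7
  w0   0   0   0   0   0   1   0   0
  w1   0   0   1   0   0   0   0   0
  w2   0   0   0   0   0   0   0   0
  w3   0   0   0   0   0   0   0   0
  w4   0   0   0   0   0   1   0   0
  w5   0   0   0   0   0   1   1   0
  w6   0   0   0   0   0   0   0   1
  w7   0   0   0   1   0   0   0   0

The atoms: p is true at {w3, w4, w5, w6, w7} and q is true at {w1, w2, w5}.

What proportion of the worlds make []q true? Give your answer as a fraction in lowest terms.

5/8

w0: successors {w5}; q there: w5:T. ✓
w1: successors {w2}; q there: w2:T. ✓
w2: no successors, so []q holds vacuously. ✓
w3: no successors, so []q holds vacuously. ✓
w4: successors {w5}; q there: w5:T. ✓
w5: successors {w5, w6}; q there: w5:T, w6:F. ✗
w6: successors {w7}; q there: w7:F. ✗
w7: successors {w3}; q there: w3:F. ✗
That's 5 of 8 worlds, so 5/8.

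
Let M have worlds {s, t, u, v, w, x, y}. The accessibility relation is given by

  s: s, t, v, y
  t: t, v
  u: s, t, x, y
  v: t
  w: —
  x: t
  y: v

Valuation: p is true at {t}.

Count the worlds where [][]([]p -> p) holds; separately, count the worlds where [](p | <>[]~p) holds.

For [][]([]p -> p):
s: successors {s, t, v, y}; []([]p -> p) there: s:F, t:F, v:T, y:F. ✗
t: successors {t, v}; []([]p -> p) there: t:F, v:T. ✗
u: successors {s, t, x, y}; []([]p -> p) there: s:F, t:F, x:T, y:F. ✗
v: successors {t}; []([]p -> p) there: t:F. ✗
w: no successors, so [][]([]p -> p) holds vacuously. ✓
x: successors {t}; []([]p -> p) there: t:F. ✗
y: successors {v}; []([]p -> p) there: v:T. ✓
— 2 worlds.
For [](p | <>[]~p):
s: successors {s, t, v, y}; p | <>[]~p there: s:T, t:T, v:F, y:F. ✗
t: successors {t, v}; p | <>[]~p there: t:T, v:F. ✗
u: successors {s, t, x, y}; p | <>[]~p there: s:T, t:T, x:F, y:F. ✗
v: successors {t}; p | <>[]~p there: t:T. ✓
w: no successors, so [](p | <>[]~p) holds vacuously. ✓
x: successors {t}; p | <>[]~p there: t:T. ✓
y: successors {v}; p | <>[]~p there: v:F. ✗
— 3 worlds.

2 and 3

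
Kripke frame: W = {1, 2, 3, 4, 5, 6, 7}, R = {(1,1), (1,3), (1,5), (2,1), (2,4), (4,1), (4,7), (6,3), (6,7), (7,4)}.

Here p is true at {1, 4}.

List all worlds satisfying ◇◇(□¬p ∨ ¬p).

{1, 2, 4, 7}

1: successors {1, 3, 5}; ◇(□¬p ∨ ¬p) there: 1:T, 3:F, 5:F. ✓
2: successors {1, 4}; ◇(□¬p ∨ ¬p) there: 1:T, 4:T. ✓
3: no successors, so ◇◇(□¬p ∨ ¬p) fails. ✗
4: successors {1, 7}; ◇(□¬p ∨ ¬p) there: 1:T, 7:F. ✓
5: no successors, so ◇◇(□¬p ∨ ¬p) fails. ✗
6: successors {3, 7}; ◇(□¬p ∨ ¬p) there: 3:F, 7:F. ✗
7: successors {4}; ◇(□¬p ∨ ¬p) there: 4:T. ✓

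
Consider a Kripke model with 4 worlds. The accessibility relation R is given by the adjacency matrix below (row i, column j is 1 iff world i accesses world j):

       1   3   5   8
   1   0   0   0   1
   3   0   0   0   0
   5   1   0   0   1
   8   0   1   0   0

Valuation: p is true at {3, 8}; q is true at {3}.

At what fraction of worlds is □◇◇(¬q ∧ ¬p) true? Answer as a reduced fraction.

1/4

1: successors {8}; ◇◇(¬q ∧ ¬p) there: 8:F. ✗
3: no successors, so □◇◇(¬q ∧ ¬p) holds vacuously. ✓
5: successors {1, 8}; ◇◇(¬q ∧ ¬p) there: 1:F, 8:F. ✗
8: successors {3}; ◇◇(¬q ∧ ¬p) there: 3:F. ✗
That's 1 of 4 worlds, so 1/4.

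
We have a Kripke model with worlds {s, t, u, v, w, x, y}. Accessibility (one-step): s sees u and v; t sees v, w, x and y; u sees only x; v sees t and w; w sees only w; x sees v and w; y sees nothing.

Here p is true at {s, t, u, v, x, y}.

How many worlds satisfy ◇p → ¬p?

2

s: ◇p is T, ¬p is F. ✗
t: ◇p is T, ¬p is F. ✗
u: ◇p is T, ¬p is F. ✗
v: ◇p is T, ¬p is F. ✗
w: ◇p is F, ¬p is T. ✓
x: ◇p is T, ¬p is F. ✗
y: ◇p is F, ¬p is F. ✓
Satisfying worlds: {w, y}.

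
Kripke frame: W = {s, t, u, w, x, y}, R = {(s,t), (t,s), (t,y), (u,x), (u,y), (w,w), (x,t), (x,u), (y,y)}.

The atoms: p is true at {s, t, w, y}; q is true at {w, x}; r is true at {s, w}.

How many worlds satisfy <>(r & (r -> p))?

2

s: successors {t}; r & (r -> p) there: t:F. ✗
t: successors {s, y}; r & (r -> p) there: s:T, y:F. ✓
u: successors {x, y}; r & (r -> p) there: x:F, y:F. ✗
w: successors {w}; r & (r -> p) there: w:T. ✓
x: successors {t, u}; r & (r -> p) there: t:F, u:F. ✗
y: successors {y}; r & (r -> p) there: y:F. ✗
Satisfying worlds: {t, w}.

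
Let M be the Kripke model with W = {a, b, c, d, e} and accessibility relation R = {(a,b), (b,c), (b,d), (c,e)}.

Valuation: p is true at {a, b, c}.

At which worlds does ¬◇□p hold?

{a, d, e}

a: ◇□p is F. ✓
b: ◇□p is T. ✗
c: ◇□p is T. ✗
d: ◇□p is F. ✓
e: ◇□p is F. ✓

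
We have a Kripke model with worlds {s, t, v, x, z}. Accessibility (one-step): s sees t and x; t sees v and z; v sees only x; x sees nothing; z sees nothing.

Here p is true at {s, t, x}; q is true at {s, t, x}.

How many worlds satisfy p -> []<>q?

3

s: p is T, []<>q is F. ✗
t: p is T, []<>q is F. ✗
v: p is F, []<>q is F. ✓
x: p is T, []<>q is T. ✓
z: p is F, []<>q is T. ✓
Satisfying worlds: {v, x, z}.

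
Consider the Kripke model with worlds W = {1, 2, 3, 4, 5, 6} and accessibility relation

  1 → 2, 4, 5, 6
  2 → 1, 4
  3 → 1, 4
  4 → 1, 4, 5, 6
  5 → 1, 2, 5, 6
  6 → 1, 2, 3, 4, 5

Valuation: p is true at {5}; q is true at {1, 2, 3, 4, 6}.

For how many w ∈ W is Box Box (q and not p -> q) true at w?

1: successors {2, 4, 5, 6}; Box (q and not p -> q) there: 2:T, 4:T, 5:T, 6:T. ✓
2: successors {1, 4}; Box (q and not p -> q) there: 1:T, 4:T. ✓
3: successors {1, 4}; Box (q and not p -> q) there: 1:T, 4:T. ✓
4: successors {1, 4, 5, 6}; Box (q and not p -> q) there: 1:T, 4:T, 5:T, 6:T. ✓
5: successors {1, 2, 5, 6}; Box (q and not p -> q) there: 1:T, 2:T, 5:T, 6:T. ✓
6: successors {1, 2, 3, 4, 5}; Box (q and not p -> q) there: 1:T, 2:T, 3:T, 4:T, 5:T. ✓
Satisfying worlds: {1, 2, 3, 4, 5, 6}.

6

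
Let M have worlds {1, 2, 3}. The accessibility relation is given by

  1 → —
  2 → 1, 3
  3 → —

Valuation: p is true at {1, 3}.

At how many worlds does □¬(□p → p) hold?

2

1: no successors, so □¬(□p → p) holds vacuously. ✓
2: successors {1, 3}; ¬(□p → p) there: 1:F, 3:F. ✗
3: no successors, so □¬(□p → p) holds vacuously. ✓
Satisfying worlds: {1, 3}.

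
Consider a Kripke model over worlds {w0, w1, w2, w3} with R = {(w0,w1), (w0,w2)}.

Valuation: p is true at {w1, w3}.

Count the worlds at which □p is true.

3

w0: successors {w1, w2}; p there: w1:T, w2:F. ✗
w1: no successors, so □p holds vacuously. ✓
w2: no successors, so □p holds vacuously. ✓
w3: no successors, so □p holds vacuously. ✓
Satisfying worlds: {w1, w2, w3}.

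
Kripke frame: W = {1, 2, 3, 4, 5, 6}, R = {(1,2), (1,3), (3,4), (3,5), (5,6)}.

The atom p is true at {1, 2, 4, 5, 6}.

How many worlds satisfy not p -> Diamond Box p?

1: not p is F, Diamond Box p is T. ✓
2: not p is F, Diamond Box p is F. ✓
3: not p is T, Diamond Box p is T. ✓
4: not p is F, Diamond Box p is F. ✓
5: not p is F, Diamond Box p is T. ✓
6: not p is F, Diamond Box p is F. ✓
Satisfying worlds: {1, 2, 3, 4, 5, 6}.

6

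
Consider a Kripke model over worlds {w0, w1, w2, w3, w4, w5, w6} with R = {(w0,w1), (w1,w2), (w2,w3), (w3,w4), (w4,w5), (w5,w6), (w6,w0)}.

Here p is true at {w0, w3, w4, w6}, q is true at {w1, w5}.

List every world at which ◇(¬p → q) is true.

{w0, w2, w3, w4, w5, w6}

w0: successors {w1}; ¬p → q there: w1:T. ✓
w1: successors {w2}; ¬p → q there: w2:F. ✗
w2: successors {w3}; ¬p → q there: w3:T. ✓
w3: successors {w4}; ¬p → q there: w4:T. ✓
w4: successors {w5}; ¬p → q there: w5:T. ✓
w5: successors {w6}; ¬p → q there: w6:T. ✓
w6: successors {w0}; ¬p → q there: w0:T. ✓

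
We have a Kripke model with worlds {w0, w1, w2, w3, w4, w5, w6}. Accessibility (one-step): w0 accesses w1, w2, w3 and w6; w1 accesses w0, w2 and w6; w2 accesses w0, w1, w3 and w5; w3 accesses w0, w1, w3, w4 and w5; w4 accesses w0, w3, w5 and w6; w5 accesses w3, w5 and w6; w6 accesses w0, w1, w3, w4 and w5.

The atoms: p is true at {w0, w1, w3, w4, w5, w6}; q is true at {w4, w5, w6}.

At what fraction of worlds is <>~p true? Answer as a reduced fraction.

2/7

w0: successors {w1, w2, w3, w6}; ~p there: w1:F, w2:T, w3:F, w6:F. ✓
w1: successors {w0, w2, w6}; ~p there: w0:F, w2:T, w6:F. ✓
w2: successors {w0, w1, w3, w5}; ~p there: w0:F, w1:F, w3:F, w5:F. ✗
w3: successors {w0, w1, w3, w4, w5}; ~p there: w0:F, w1:F, w3:F, w4:F, w5:F. ✗
w4: successors {w0, w3, w5, w6}; ~p there: w0:F, w3:F, w5:F, w6:F. ✗
w5: successors {w3, w5, w6}; ~p there: w3:F, w5:F, w6:F. ✗
w6: successors {w0, w1, w3, w4, w5}; ~p there: w0:F, w1:F, w3:F, w4:F, w5:F. ✗
That's 2 of 7 worlds, so 2/7.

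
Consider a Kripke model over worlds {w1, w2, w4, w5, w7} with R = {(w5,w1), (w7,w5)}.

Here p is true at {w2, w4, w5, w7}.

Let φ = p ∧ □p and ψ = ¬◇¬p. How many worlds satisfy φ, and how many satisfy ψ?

For p ∧ □p:
w1: p is F, □p is T. ✗
w2: p is T, □p is T. ✓
w4: p is T, □p is T. ✓
w5: p is T, □p is F. ✗
w7: p is T, □p is T. ✓
— 3 worlds.
For ¬◇¬p:
w1: ◇¬p is F. ✓
w2: ◇¬p is F. ✓
w4: ◇¬p is F. ✓
w5: ◇¬p is T. ✗
w7: ◇¬p is F. ✓
— 4 worlds.

3 and 4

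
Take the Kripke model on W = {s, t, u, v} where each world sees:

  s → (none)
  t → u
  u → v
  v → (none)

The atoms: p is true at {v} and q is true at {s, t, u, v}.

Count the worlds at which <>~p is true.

s: no successors, so <>~p fails. ✗
t: successors {u}; ~p there: u:T. ✓
u: successors {v}; ~p there: v:F. ✗
v: no successors, so <>~p fails. ✗
Satisfying worlds: {t}.

1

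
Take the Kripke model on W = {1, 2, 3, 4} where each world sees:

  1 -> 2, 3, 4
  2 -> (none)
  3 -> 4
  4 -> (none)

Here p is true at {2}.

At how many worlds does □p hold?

2

1: successors {2, 3, 4}; p there: 2:T, 3:F, 4:F. ✗
2: no successors, so □p holds vacuously. ✓
3: successors {4}; p there: 4:F. ✗
4: no successors, so □p holds vacuously. ✓
Satisfying worlds: {2, 4}.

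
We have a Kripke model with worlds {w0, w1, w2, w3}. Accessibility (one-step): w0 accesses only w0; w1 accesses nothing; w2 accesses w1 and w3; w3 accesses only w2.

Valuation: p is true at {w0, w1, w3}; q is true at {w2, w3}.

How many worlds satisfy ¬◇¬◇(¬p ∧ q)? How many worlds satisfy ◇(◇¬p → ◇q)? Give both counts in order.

For ¬◇¬◇(¬p ∧ q):
w0: ◇¬◇(¬p ∧ q) is T. ✗
w1: ◇¬◇(¬p ∧ q) is F. ✓
w2: ◇¬◇(¬p ∧ q) is T. ✗
w3: ◇¬◇(¬p ∧ q) is T. ✗
— 1 world.
For ◇(◇¬p → ◇q):
w0: successors {w0}; ◇¬p → ◇q there: w0:T. ✓
w1: no successors, so ◇(◇¬p → ◇q) fails. ✗
w2: successors {w1, w3}; ◇¬p → ◇q there: w1:T, w3:T. ✓
w3: successors {w2}; ◇¬p → ◇q there: w2:T. ✓
— 3 worlds.

1 and 3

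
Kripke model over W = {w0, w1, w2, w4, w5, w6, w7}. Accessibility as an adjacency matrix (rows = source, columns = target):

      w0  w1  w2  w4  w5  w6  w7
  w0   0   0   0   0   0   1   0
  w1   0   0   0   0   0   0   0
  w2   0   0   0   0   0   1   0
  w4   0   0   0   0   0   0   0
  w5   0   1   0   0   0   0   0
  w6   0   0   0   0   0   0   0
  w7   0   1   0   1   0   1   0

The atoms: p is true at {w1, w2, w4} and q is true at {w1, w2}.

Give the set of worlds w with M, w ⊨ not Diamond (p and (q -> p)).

w0: Diamond (p and (q -> p)) is F. ✓
w1: Diamond (p and (q -> p)) is F. ✓
w2: Diamond (p and (q -> p)) is F. ✓
w4: Diamond (p and (q -> p)) is F. ✓
w5: Diamond (p and (q -> p)) is T. ✗
w6: Diamond (p and (q -> p)) is F. ✓
w7: Diamond (p and (q -> p)) is T. ✗

{w0, w1, w2, w4, w6}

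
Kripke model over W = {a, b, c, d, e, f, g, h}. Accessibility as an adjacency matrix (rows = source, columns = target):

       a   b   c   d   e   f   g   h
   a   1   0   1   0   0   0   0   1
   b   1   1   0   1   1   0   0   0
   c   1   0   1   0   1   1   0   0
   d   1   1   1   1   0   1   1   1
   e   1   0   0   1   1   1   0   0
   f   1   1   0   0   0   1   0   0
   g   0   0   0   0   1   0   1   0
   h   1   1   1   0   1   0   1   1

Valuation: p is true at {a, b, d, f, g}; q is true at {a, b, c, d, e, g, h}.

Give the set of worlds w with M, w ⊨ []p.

{f}

a: successors {a, c, h}; p there: a:T, c:F, h:F. ✗
b: successors {a, b, d, e}; p there: a:T, b:T, d:T, e:F. ✗
c: successors {a, c, e, f}; p there: a:T, c:F, e:F, f:T. ✗
d: successors {a, b, c, d, f, g, h}; p there: a:T, b:T, c:F, d:T, f:T, g:T, h:F. ✗
e: successors {a, d, e, f}; p there: a:T, d:T, e:F, f:T. ✗
f: successors {a, b, f}; p there: a:T, b:T, f:T. ✓
g: successors {e, g}; p there: e:F, g:T. ✗
h: successors {a, b, c, e, g, h}; p there: a:T, b:T, c:F, e:F, g:T, h:F. ✗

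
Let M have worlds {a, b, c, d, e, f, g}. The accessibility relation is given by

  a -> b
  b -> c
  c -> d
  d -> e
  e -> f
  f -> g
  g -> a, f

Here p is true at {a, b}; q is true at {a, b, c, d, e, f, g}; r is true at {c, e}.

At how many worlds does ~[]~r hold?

2

a: []~r is T. ✗
b: []~r is F. ✓
c: []~r is T. ✗
d: []~r is F. ✓
e: []~r is T. ✗
f: []~r is T. ✗
g: []~r is T. ✗
Satisfying worlds: {b, d}.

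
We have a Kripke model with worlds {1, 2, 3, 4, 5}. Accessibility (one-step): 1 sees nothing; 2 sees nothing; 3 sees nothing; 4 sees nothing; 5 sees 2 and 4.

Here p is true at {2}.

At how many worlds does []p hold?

1: no successors, so []p holds vacuously. ✓
2: no successors, so []p holds vacuously. ✓
3: no successors, so []p holds vacuously. ✓
4: no successors, so []p holds vacuously. ✓
5: successors {2, 4}; p there: 2:T, 4:F. ✗
Satisfying worlds: {1, 2, 3, 4}.

4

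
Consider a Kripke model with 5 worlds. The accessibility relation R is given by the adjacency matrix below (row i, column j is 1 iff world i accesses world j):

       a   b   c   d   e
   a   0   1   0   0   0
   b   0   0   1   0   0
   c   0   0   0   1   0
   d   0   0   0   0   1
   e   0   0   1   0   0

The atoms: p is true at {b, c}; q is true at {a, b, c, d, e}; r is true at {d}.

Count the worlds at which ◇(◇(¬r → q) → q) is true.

5

a: successors {b}; ◇(¬r → q) → q there: b:T. ✓
b: successors {c}; ◇(¬r → q) → q there: c:T. ✓
c: successors {d}; ◇(¬r → q) → q there: d:T. ✓
d: successors {e}; ◇(¬r → q) → q there: e:T. ✓
e: successors {c}; ◇(¬r → q) → q there: c:T. ✓
Satisfying worlds: {a, b, c, d, e}.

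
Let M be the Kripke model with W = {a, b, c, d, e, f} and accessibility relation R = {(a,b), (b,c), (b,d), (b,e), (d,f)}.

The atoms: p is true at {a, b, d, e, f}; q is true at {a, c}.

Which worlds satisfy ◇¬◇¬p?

{b, d}

a: successors {b}; ¬◇¬p there: b:F. ✗
b: successors {c, d, e}; ¬◇¬p there: c:T, d:T, e:T. ✓
c: no successors, so ◇¬◇¬p fails. ✗
d: successors {f}; ¬◇¬p there: f:T. ✓
e: no successors, so ◇¬◇¬p fails. ✗
f: no successors, so ◇¬◇¬p fails. ✗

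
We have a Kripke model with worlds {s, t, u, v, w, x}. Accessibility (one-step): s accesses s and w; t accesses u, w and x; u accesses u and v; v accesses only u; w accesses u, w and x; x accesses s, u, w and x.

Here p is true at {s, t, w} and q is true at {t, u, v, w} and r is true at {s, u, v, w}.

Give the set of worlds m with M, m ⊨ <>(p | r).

{s, t, u, v, w, x}

s: successors {s, w}; p | r there: s:T, w:T. ✓
t: successors {u, w, x}; p | r there: u:T, w:T, x:F. ✓
u: successors {u, v}; p | r there: u:T, v:T. ✓
v: successors {u}; p | r there: u:T. ✓
w: successors {u, w, x}; p | r there: u:T, w:T, x:F. ✓
x: successors {s, u, w, x}; p | r there: s:T, u:T, w:T, x:F. ✓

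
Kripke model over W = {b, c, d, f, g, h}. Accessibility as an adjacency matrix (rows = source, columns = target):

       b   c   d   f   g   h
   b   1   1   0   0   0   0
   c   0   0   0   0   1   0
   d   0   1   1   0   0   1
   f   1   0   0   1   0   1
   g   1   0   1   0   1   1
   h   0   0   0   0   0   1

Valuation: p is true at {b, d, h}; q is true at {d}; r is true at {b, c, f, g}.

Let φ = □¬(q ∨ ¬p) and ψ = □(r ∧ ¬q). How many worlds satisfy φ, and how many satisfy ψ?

1 and 2

For □¬(q ∨ ¬p):
b: successors {b, c}; ¬(q ∨ ¬p) there: b:T, c:F. ✗
c: successors {g}; ¬(q ∨ ¬p) there: g:F. ✗
d: successors {c, d, h}; ¬(q ∨ ¬p) there: c:F, d:F, h:T. ✗
f: successors {b, f, h}; ¬(q ∨ ¬p) there: b:T, f:F, h:T. ✗
g: successors {b, d, g, h}; ¬(q ∨ ¬p) there: b:T, d:F, g:F, h:T. ✗
h: successors {h}; ¬(q ∨ ¬p) there: h:T. ✓
— 1 world.
For □(r ∧ ¬q):
b: successors {b, c}; r ∧ ¬q there: b:T, c:T. ✓
c: successors {g}; r ∧ ¬q there: g:T. ✓
d: successors {c, d, h}; r ∧ ¬q there: c:T, d:F, h:F. ✗
f: successors {b, f, h}; r ∧ ¬q there: b:T, f:T, h:F. ✗
g: successors {b, d, g, h}; r ∧ ¬q there: b:T, d:F, g:T, h:F. ✗
h: successors {h}; r ∧ ¬q there: h:F. ✗
— 2 worlds.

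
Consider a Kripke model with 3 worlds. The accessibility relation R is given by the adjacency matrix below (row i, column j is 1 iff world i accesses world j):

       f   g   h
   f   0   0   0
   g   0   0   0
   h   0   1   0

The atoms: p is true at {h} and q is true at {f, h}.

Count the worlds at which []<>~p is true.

2

f: no successors, so []<>~p holds vacuously. ✓
g: no successors, so []<>~p holds vacuously. ✓
h: successors {g}; <>~p there: g:F. ✗
Satisfying worlds: {f, g}.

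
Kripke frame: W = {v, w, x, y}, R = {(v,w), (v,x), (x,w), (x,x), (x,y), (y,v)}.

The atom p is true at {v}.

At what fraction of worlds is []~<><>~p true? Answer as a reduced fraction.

1/4

v: successors {w, x}; ~<><>~p there: w:T, x:F. ✗
w: no successors, so []~<><>~p holds vacuously. ✓
x: successors {w, x, y}; ~<><>~p there: w:T, x:F, y:F. ✗
y: successors {v}; ~<><>~p there: v:F. ✗
That's 1 of 4 worlds, so 1/4.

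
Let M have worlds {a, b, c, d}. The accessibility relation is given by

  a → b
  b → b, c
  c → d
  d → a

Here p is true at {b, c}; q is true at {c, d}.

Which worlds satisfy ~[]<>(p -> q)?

{d}

a: []<>(p -> q) is T. ✗
b: []<>(p -> q) is T. ✗
c: []<>(p -> q) is T. ✗
d: []<>(p -> q) is F. ✓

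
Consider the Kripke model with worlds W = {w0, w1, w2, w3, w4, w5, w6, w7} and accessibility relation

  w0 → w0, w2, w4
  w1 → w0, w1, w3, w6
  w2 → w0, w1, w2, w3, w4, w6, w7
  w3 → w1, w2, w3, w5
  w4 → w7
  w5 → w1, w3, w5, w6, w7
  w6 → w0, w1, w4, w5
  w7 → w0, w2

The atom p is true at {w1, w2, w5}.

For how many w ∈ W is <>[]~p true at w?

w0: successors {w0, w2, w4}; []~p there: w0:F, w2:F, w4:T. ✓
w1: successors {w0, w1, w3, w6}; []~p there: w0:F, w1:F, w3:F, w6:F. ✗
w2: successors {w0, w1, w2, w3, w4, w6, w7}; []~p there: w0:F, w1:F, w2:F, w3:F, w4:T, w6:F, w7:F. ✓
w3: successors {w1, w2, w3, w5}; []~p there: w1:F, w2:F, w3:F, w5:F. ✗
w4: successors {w7}; []~p there: w7:F. ✗
w5: successors {w1, w3, w5, w6, w7}; []~p there: w1:F, w3:F, w5:F, w6:F, w7:F. ✗
w6: successors {w0, w1, w4, w5}; []~p there: w0:F, w1:F, w4:T, w5:F. ✓
w7: successors {w0, w2}; []~p there: w0:F, w2:F. ✗
Satisfying worlds: {w0, w2, w6}.

3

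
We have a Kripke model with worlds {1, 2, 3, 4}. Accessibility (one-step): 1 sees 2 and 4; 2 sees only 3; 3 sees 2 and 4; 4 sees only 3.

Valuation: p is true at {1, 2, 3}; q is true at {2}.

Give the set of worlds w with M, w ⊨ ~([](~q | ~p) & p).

{1, 3, 4}

1: [](~q | ~p) & p is F. ✓
2: [](~q | ~p) & p is T. ✗
3: [](~q | ~p) & p is F. ✓
4: [](~q | ~p) & p is F. ✓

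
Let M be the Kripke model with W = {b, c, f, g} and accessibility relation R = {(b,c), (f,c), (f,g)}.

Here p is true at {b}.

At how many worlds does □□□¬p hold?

4

b: successors {c}; □□¬p there: c:T. ✓
c: no successors, so □□□¬p holds vacuously. ✓
f: successors {c, g}; □□¬p there: c:T, g:T. ✓
g: no successors, so □□□¬p holds vacuously. ✓
Satisfying worlds: {b, c, f, g}.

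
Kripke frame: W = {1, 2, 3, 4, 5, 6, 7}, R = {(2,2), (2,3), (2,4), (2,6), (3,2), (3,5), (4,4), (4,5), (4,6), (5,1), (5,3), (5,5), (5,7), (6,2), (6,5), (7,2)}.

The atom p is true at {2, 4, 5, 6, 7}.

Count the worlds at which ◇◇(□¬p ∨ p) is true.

6

1: no successors, so ◇◇(□¬p ∨ p) fails. ✗
2: successors {2, 3, 4, 6}; ◇(□¬p ∨ p) there: 2:T, 3:T, 4:T, 6:T. ✓
3: successors {2, 5}; ◇(□¬p ∨ p) there: 2:T, 5:T. ✓
4: successors {4, 5, 6}; ◇(□¬p ∨ p) there: 4:T, 5:T, 6:T. ✓
5: successors {1, 3, 5, 7}; ◇(□¬p ∨ p) there: 1:F, 3:T, 5:T, 7:T. ✓
6: successors {2, 5}; ◇(□¬p ∨ p) there: 2:T, 5:T. ✓
7: successors {2}; ◇(□¬p ∨ p) there: 2:T. ✓
Satisfying worlds: {2, 3, 4, 5, 6, 7}.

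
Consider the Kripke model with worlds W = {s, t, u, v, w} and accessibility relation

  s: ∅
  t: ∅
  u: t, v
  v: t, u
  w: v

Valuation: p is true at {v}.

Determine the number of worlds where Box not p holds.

3

s: no successors, so Box not p holds vacuously. ✓
t: no successors, so Box not p holds vacuously. ✓
u: successors {t, v}; not p there: t:T, v:F. ✗
v: successors {t, u}; not p there: t:T, u:T. ✓
w: successors {v}; not p there: v:F. ✗
Satisfying worlds: {s, t, v}.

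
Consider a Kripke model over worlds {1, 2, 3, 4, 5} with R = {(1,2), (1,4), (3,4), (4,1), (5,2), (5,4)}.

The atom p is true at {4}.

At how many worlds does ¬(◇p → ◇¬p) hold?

1: ◇p → ◇¬p is T. ✗
2: ◇p → ◇¬p is T. ✗
3: ◇p → ◇¬p is F. ✓
4: ◇p → ◇¬p is T. ✗
5: ◇p → ◇¬p is T. ✗
Satisfying worlds: {3}.

1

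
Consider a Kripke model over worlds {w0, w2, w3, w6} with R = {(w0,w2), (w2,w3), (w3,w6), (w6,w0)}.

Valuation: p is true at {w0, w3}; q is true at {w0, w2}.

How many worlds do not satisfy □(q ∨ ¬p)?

1

w0: successors {w2}; q ∨ ¬p there: w2:T. ✓
w2: successors {w3}; q ∨ ¬p there: w3:F. ✗
w3: successors {w6}; q ∨ ¬p there: w6:T. ✓
w6: successors {w0}; q ∨ ¬p there: w0:T. ✓
Satisfying worlds: {w0, w3, w6}.
So □(q ∨ ¬p) fails at the other 1 world.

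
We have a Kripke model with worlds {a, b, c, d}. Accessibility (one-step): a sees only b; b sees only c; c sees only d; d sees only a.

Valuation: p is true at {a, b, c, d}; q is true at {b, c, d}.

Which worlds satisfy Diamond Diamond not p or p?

{a, b, c, d}

a: Diamond Diamond not p is F, p is T. ✓
b: Diamond Diamond not p is F, p is T. ✓
c: Diamond Diamond not p is F, p is T. ✓
d: Diamond Diamond not p is F, p is T. ✓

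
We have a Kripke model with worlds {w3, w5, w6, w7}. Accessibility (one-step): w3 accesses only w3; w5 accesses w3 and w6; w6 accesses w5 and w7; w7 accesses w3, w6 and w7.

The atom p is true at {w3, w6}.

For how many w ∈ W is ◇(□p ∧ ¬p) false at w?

w3: successors {w3}; □p ∧ ¬p there: w3:F. ✗
w5: successors {w3, w6}; □p ∧ ¬p there: w3:F, w6:F. ✗
w6: successors {w5, w7}; □p ∧ ¬p there: w5:T, w7:F. ✓
w7: successors {w3, w6, w7}; □p ∧ ¬p there: w3:F, w6:F, w7:F. ✗
Satisfying worlds: {w6}.
So ◇(□p ∧ ¬p) fails at the other 3 worlds.

3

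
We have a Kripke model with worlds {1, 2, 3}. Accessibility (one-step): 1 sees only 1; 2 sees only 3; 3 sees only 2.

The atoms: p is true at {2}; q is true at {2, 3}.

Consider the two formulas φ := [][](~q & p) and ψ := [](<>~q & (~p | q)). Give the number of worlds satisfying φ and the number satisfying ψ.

0 and 1

For [][](~q & p):
1: successors {1}; [](~q & p) there: 1:F. ✗
2: successors {3}; [](~q & p) there: 3:F. ✗
3: successors {2}; [](~q & p) there: 2:F. ✗
— 0 worlds.
For [](<>~q & (~p | q)):
1: successors {1}; <>~q & (~p | q) there: 1:T. ✓
2: successors {3}; <>~q & (~p | q) there: 3:F. ✗
3: successors {2}; <>~q & (~p | q) there: 2:F. ✗
— 1 world.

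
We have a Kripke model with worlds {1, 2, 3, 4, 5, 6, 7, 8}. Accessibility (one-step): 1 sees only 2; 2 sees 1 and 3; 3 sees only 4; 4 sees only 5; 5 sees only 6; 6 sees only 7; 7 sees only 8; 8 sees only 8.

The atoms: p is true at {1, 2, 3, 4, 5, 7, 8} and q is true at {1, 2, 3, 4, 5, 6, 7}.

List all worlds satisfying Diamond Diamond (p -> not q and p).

1: successors {2}; Diamond (p -> not q and p) there: 2:F. ✗
2: successors {1, 3}; Diamond (p -> not q and p) there: 1:F, 3:F. ✗
3: successors {4}; Diamond (p -> not q and p) there: 4:F. ✗
4: successors {5}; Diamond (p -> not q and p) there: 5:T. ✓
5: successors {6}; Diamond (p -> not q and p) there: 6:F. ✗
6: successors {7}; Diamond (p -> not q and p) there: 7:T. ✓
7: successors {8}; Diamond (p -> not q and p) there: 8:T. ✓
8: successors {8}; Diamond (p -> not q and p) there: 8:T. ✓

{4, 6, 7, 8}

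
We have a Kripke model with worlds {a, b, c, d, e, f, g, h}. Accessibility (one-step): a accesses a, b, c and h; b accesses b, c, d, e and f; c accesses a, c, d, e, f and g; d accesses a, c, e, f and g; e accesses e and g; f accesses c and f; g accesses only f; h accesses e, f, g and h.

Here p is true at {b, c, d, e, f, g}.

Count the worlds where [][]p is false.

a: successors {a, b, c, h}; []p there: a:F, b:T, c:F, h:F. ✗
b: successors {b, c, d, e, f}; []p there: b:T, c:F, d:F, e:T, f:T. ✗
c: successors {a, c, d, e, f, g}; []p there: a:F, c:F, d:F, e:T, f:T, g:T. ✗
d: successors {a, c, e, f, g}; []p there: a:F, c:F, e:T, f:T, g:T. ✗
e: successors {e, g}; []p there: e:T, g:T. ✓
f: successors {c, f}; []p there: c:F, f:T. ✗
g: successors {f}; []p there: f:T. ✓
h: successors {e, f, g, h}; []p there: e:T, f:T, g:T, h:F. ✗
Satisfying worlds: {e, g}.
So [][]p fails at the other 6 worlds.

6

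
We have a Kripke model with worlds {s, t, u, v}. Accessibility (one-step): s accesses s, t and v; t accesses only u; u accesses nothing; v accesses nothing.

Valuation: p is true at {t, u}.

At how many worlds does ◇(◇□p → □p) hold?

2

s: successors {s, t, v}; ◇□p → □p there: s:F, t:T, v:T. ✓
t: successors {u}; ◇□p → □p there: u:T. ✓
u: no successors, so ◇(◇□p → □p) fails. ✗
v: no successors, so ◇(◇□p → □p) fails. ✗
Satisfying worlds: {s, t}.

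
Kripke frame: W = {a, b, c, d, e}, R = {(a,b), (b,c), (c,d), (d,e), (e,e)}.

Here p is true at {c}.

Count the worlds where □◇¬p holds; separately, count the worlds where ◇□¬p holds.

For □◇¬p:
a: successors {b}; ◇¬p there: b:F. ✗
b: successors {c}; ◇¬p there: c:T. ✓
c: successors {d}; ◇¬p there: d:T. ✓
d: successors {e}; ◇¬p there: e:T. ✓
e: successors {e}; ◇¬p there: e:T. ✓
— 4 worlds.
For ◇□¬p:
a: successors {b}; □¬p there: b:F. ✗
b: successors {c}; □¬p there: c:T. ✓
c: successors {d}; □¬p there: d:T. ✓
d: successors {e}; □¬p there: e:T. ✓
e: successors {e}; □¬p there: e:T. ✓
— 4 worlds.

4 and 4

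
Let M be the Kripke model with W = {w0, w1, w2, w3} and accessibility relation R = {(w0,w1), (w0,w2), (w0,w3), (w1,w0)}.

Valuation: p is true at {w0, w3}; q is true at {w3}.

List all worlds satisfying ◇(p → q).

{w0}

w0: successors {w1, w2, w3}; p → q there: w1:T, w2:T, w3:T. ✓
w1: successors {w0}; p → q there: w0:F. ✗
w2: no successors, so ◇(p → q) fails. ✗
w3: no successors, so ◇(p → q) fails. ✗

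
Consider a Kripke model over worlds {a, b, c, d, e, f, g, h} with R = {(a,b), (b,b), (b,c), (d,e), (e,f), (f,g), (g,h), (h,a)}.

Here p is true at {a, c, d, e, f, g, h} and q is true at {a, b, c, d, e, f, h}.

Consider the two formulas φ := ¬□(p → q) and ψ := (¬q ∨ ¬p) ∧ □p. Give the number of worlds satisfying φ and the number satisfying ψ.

For ¬□(p → q):
a: □(p → q) is T. ✗
b: □(p → q) is T. ✗
c: □(p → q) is T. ✗
d: □(p → q) is T. ✗
e: □(p → q) is T. ✗
f: □(p → q) is F. ✓
g: □(p → q) is T. ✗
h: □(p → q) is T. ✗
— 1 world.
For (¬q ∨ ¬p) ∧ □p:
a: ¬q ∨ ¬p is F, □p is F. ✗
b: ¬q ∨ ¬p is T, □p is F. ✗
c: ¬q ∨ ¬p is F, □p is T. ✗
d: ¬q ∨ ¬p is F, □p is T. ✗
e: ¬q ∨ ¬p is F, □p is T. ✗
f: ¬q ∨ ¬p is F, □p is T. ✗
g: ¬q ∨ ¬p is T, □p is T. ✓
h: ¬q ∨ ¬p is F, □p is T. ✗
— 1 world.

1 and 1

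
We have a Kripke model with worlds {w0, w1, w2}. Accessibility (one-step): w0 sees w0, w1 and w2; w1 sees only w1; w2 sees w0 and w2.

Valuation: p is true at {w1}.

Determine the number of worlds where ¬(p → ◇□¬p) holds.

w0: p → ◇□¬p is T. ✗
w1: p → ◇□¬p is F. ✓
w2: p → ◇□¬p is T. ✗
Satisfying worlds: {w1}.

1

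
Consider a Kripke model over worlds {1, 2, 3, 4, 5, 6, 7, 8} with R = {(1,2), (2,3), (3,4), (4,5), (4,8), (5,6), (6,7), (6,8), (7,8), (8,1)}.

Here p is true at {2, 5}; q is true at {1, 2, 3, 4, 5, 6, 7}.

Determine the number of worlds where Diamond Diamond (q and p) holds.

2

1: successors {2}; Diamond (q and p) there: 2:F. ✗
2: successors {3}; Diamond (q and p) there: 3:F. ✗
3: successors {4}; Diamond (q and p) there: 4:T. ✓
4: successors {5, 8}; Diamond (q and p) there: 5:F, 8:F. ✗
5: successors {6}; Diamond (q and p) there: 6:F. ✗
6: successors {7, 8}; Diamond (q and p) there: 7:F, 8:F. ✗
7: successors {8}; Diamond (q and p) there: 8:F. ✗
8: successors {1}; Diamond (q and p) there: 1:T. ✓
Satisfying worlds: {3, 8}.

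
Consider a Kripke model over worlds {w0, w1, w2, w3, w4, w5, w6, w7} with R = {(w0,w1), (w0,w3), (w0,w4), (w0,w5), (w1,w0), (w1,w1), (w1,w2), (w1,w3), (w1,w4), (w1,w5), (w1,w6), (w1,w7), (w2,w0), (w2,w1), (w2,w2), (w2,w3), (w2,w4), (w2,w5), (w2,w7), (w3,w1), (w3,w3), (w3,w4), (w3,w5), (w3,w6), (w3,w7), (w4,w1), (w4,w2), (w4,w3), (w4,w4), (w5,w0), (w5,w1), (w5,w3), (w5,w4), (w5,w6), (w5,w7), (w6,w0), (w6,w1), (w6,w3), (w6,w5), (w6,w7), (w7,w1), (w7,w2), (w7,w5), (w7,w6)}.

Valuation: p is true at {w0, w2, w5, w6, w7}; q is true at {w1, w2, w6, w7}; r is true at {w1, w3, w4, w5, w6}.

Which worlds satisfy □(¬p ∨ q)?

w0: successors {w1, w3, w4, w5}; ¬p ∨ q there: w1:T, w3:T, w4:T, w5:F. ✗
w1: successors {w0, w1, w2, w3, w4, w5, w6, w7}; ¬p ∨ q there: w0:F, w1:T, w2:T, w3:T, w4:T, w5:F, w6:T, w7:T. ✗
w2: successors {w0, w1, w2, w3, w4, w5, w7}; ¬p ∨ q there: w0:F, w1:T, w2:T, w3:T, w4:T, w5:F, w7:T. ✗
w3: successors {w1, w3, w4, w5, w6, w7}; ¬p ∨ q there: w1:T, w3:T, w4:T, w5:F, w6:T, w7:T. ✗
w4: successors {w1, w2, w3, w4}; ¬p ∨ q there: w1:T, w2:T, w3:T, w4:T. ✓
w5: successors {w0, w1, w3, w4, w6, w7}; ¬p ∨ q there: w0:F, w1:T, w3:T, w4:T, w6:T, w7:T. ✗
w6: successors {w0, w1, w3, w5, w7}; ¬p ∨ q there: w0:F, w1:T, w3:T, w5:F, w7:T. ✗
w7: successors {w1, w2, w5, w6}; ¬p ∨ q there: w1:T, w2:T, w5:F, w6:T. ✗

{w4}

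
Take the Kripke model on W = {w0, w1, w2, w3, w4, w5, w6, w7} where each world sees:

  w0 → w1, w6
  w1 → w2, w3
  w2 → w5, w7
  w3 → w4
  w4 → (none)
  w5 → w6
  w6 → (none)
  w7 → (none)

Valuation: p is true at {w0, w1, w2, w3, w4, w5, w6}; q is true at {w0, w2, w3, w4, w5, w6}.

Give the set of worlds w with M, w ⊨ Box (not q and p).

w0: successors {w1, w6}; not q and p there: w1:T, w6:F. ✗
w1: successors {w2, w3}; not q and p there: w2:F, w3:F. ✗
w2: successors {w5, w7}; not q and p there: w5:F, w7:F. ✗
w3: successors {w4}; not q and p there: w4:F. ✗
w4: no successors, so Box (not q and p) holds vacuously. ✓
w5: successors {w6}; not q and p there: w6:F. ✗
w6: no successors, so Box (not q and p) holds vacuously. ✓
w7: no successors, so Box (not q and p) holds vacuously. ✓

{w4, w6, w7}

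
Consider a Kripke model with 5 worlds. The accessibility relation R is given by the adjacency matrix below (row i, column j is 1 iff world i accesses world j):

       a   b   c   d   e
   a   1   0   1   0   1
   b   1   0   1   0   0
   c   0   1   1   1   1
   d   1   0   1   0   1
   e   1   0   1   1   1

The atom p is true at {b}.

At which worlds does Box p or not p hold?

{a, c, d, e}

a: Box p is F, not p is T. ✓
b: Box p is F, not p is F. ✗
c: Box p is F, not p is T. ✓
d: Box p is F, not p is T. ✓
e: Box p is F, not p is T. ✓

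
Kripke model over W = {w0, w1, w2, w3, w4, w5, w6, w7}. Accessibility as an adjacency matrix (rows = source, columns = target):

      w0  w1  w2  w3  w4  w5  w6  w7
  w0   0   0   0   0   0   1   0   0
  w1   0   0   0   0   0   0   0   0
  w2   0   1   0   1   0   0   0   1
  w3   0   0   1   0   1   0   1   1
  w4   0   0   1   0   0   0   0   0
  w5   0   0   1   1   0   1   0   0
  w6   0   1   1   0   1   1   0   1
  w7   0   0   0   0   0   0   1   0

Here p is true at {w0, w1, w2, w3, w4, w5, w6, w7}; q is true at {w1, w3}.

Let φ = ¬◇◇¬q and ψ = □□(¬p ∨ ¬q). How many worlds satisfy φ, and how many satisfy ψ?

1 and 2

For ¬◇◇¬q:
w0: ◇◇¬q is T. ✗
w1: ◇◇¬q is F. ✓
w2: ◇◇¬q is T. ✗
w3: ◇◇¬q is T. ✗
w4: ◇◇¬q is T. ✗
w5: ◇◇¬q is T. ✗
w6: ◇◇¬q is T. ✗
w7: ◇◇¬q is T. ✗
— 1 world.
For □□(¬p ∨ ¬q):
w0: successors {w5}; □(¬p ∨ ¬q) there: w5:F. ✗
w1: no successors, so □□(¬p ∨ ¬q) holds vacuously. ✓
w2: successors {w1, w3, w7}; □(¬p ∨ ¬q) there: w1:T, w3:T, w7:T. ✓
w3: successors {w2, w4, w6, w7}; □(¬p ∨ ¬q) there: w2:F, w4:T, w6:F, w7:T. ✗
w4: successors {w2}; □(¬p ∨ ¬q) there: w2:F. ✗
w5: successors {w2, w3, w5}; □(¬p ∨ ¬q) there: w2:F, w3:T, w5:F. ✗
w6: successors {w1, w2, w4, w5, w7}; □(¬p ∨ ¬q) there: w1:T, w2:F, w4:T, w5:F, w7:T. ✗
w7: successors {w6}; □(¬p ∨ ¬q) there: w6:F. ✗
— 2 worlds.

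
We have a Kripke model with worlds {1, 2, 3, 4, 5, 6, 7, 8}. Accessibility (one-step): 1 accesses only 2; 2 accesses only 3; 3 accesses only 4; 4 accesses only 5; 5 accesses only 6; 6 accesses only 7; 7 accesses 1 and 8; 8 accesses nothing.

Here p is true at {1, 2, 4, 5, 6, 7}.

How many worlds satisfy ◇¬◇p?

2

1: successors {2}; ¬◇p there: 2:T. ✓
2: successors {3}; ¬◇p there: 3:F. ✗
3: successors {4}; ¬◇p there: 4:F. ✗
4: successors {5}; ¬◇p there: 5:F. ✗
5: successors {6}; ¬◇p there: 6:F. ✗
6: successors {7}; ¬◇p there: 7:F. ✗
7: successors {1, 8}; ¬◇p there: 1:F, 8:T. ✓
8: no successors, so ◇¬◇p fails. ✗
Satisfying worlds: {1, 7}.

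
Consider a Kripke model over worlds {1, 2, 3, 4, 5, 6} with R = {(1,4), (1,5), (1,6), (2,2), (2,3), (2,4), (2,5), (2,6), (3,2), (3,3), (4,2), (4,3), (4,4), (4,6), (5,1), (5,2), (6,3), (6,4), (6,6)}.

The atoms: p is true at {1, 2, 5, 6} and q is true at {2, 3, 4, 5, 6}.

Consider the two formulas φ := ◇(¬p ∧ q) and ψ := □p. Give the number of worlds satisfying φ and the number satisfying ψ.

5 and 1

For ◇(¬p ∧ q):
1: successors {4, 5, 6}; ¬p ∧ q there: 4:T, 5:F, 6:F. ✓
2: successors {2, 3, 4, 5, 6}; ¬p ∧ q there: 2:F, 3:T, 4:T, 5:F, 6:F. ✓
3: successors {2, 3}; ¬p ∧ q there: 2:F, 3:T. ✓
4: successors {2, 3, 4, 6}; ¬p ∧ q there: 2:F, 3:T, 4:T, 6:F. ✓
5: successors {1, 2}; ¬p ∧ q there: 1:F, 2:F. ✗
6: successors {3, 4, 6}; ¬p ∧ q there: 3:T, 4:T, 6:F. ✓
— 5 worlds.
For □p:
1: successors {4, 5, 6}; p there: 4:F, 5:T, 6:T. ✗
2: successors {2, 3, 4, 5, 6}; p there: 2:T, 3:F, 4:F, 5:T, 6:T. ✗
3: successors {2, 3}; p there: 2:T, 3:F. ✗
4: successors {2, 3, 4, 6}; p there: 2:T, 3:F, 4:F, 6:T. ✗
5: successors {1, 2}; p there: 1:T, 2:T. ✓
6: successors {3, 4, 6}; p there: 3:F, 4:F, 6:T. ✗
— 1 world.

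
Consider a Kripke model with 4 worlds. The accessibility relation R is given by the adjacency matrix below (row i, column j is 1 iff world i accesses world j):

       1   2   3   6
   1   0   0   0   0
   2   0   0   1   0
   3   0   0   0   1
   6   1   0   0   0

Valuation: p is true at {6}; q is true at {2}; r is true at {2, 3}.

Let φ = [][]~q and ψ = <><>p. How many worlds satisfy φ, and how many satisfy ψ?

4 and 1

For [][]~q:
1: no successors, so [][]~q holds vacuously. ✓
2: successors {3}; []~q there: 3:T. ✓
3: successors {6}; []~q there: 6:T. ✓
6: successors {1}; []~q there: 1:T. ✓
— 4 worlds.
For <><>p:
1: no successors, so <><>p fails. ✗
2: successors {3}; <>p there: 3:T. ✓
3: successors {6}; <>p there: 6:F. ✗
6: successors {1}; <>p there: 1:F. ✗
— 1 world.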